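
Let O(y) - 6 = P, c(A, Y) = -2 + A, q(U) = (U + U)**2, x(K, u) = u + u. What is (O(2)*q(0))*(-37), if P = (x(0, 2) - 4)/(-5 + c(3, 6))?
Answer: 0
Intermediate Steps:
x(K, u) = 2*u
q(U) = 4*U**2 (q(U) = (2*U)**2 = 4*U**2)
P = 0 (P = (2*2 - 4)/(-5 + (-2 + 3)) = (4 - 4)/(-5 + 1) = 0/(-4) = 0*(-1/4) = 0)
O(y) = 6 (O(y) = 6 + 0 = 6)
(O(2)*q(0))*(-37) = (6*(4*0**2))*(-37) = (6*(4*0))*(-37) = (6*0)*(-37) = 0*(-37) = 0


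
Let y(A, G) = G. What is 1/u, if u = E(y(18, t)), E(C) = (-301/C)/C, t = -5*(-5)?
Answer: -625/301 ≈ -2.0764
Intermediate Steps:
t = 25
E(C) = -301/C²
u = -301/625 (u = -301/25² = -301*1/625 = -301/625 ≈ -0.48160)
1/u = 1/(-301/625) = -625/301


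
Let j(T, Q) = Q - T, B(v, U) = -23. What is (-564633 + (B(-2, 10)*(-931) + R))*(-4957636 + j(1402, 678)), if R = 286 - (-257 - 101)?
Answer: 2690287135360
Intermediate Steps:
R = 644 (R = 286 - 1*(-358) = 286 + 358 = 644)
(-564633 + (B(-2, 10)*(-931) + R))*(-4957636 + j(1402, 678)) = (-564633 + (-23*(-931) + 644))*(-4957636 + (678 - 1*1402)) = (-564633 + (21413 + 644))*(-4957636 + (678 - 1402)) = (-564633 + 22057)*(-4957636 - 724) = -542576*(-4958360) = 2690287135360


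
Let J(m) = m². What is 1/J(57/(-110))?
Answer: 12100/3249 ≈ 3.7242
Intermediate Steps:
1/J(57/(-110)) = 1/((57/(-110))²) = 1/((57*(-1/110))²) = 1/((-57/110)²) = 1/(3249/12100) = 12100/3249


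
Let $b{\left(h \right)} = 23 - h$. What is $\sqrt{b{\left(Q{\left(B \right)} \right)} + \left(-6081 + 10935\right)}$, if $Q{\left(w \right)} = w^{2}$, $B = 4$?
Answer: $\sqrt{4861} \approx 69.721$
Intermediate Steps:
$\sqrt{b{\left(Q{\left(B \right)} \right)} + \left(-6081 + 10935\right)} = \sqrt{\left(23 - 4^{2}\right) + \left(-6081 + 10935\right)} = \sqrt{\left(23 - 16\right) + 4854} = \sqrt{7 + 4854} = \sqrt{4861}$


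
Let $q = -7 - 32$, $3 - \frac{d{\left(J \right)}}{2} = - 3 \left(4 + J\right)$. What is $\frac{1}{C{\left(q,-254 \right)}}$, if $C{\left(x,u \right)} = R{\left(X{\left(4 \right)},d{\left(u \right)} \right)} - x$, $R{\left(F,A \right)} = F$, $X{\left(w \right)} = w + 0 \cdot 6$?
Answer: $\frac{1}{43} \approx 0.023256$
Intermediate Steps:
$d{\left(J \right)} = 30 + 6 J$ ($d{\left(J \right)} = 6 - 2 \left(- 3 \left(4 + J\right)\right) = 6 - 2 \left(-12 - 3 J\right) = 6 + \left(24 + 6 J\right) = 30 + 6 J$)
$X{\left(w \right)} = w$ ($X{\left(w \right)} = w + 0 = w$)
$q = -39$ ($q = -7 - 32 = -39$)
$C{\left(x,u \right)} = 4 - x$
$\frac{1}{C{\left(q,-254 \right)}} = \frac{1}{4 - -39} = \frac{1}{4 + 39} = \frac{1}{43}$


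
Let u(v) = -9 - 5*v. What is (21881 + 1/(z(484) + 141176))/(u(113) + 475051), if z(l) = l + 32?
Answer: 3100362653/67229595084 ≈ 0.046116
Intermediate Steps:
z(l) = 32 + l
(21881 + 1/(z(484) + 141176))/(u(113) + 475051) = (21881 + 1/((32 + 484) + 141176))/((-9 - 5*113) + 475051) = (21881 + 1/(516 + 141176))/((-9 - 565) + 475051) = (21881 + 1/141692)/(-574 + 475051) = (21881 + 1/141692)/474477 = (3100362653/141692)*(1/474477) = 3100362653/67229595084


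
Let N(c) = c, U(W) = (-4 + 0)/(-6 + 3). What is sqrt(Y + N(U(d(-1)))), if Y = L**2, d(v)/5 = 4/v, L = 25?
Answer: sqrt(5637)/3 ≈ 25.027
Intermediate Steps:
d(v) = 20/v (d(v) = 5*(4/v) = 20/v)
U(W) = 4/3 (U(W) = -4/(-3) = -4*(-1/3) = 4/3)
Y = 625 (Y = 25**2 = 625)
sqrt(Y + N(U(d(-1)))) = sqrt(625 + 4/3) = sqrt(1879/3) = sqrt(5637)/3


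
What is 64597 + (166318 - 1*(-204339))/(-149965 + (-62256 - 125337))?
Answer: 21804863469/337558 ≈ 64596.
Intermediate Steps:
64597 + (166318 - 1*(-204339))/(-149965 + (-62256 - 125337)) = 64597 + (166318 + 204339)/(-149965 - 187593) = 64597 + 370657/(-337558) = 64597 + 370657*(-1/337558) = 64597 - 370657/337558 = 21804863469/337558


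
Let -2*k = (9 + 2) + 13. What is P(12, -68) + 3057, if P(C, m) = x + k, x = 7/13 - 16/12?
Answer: 118724/39 ≈ 3044.2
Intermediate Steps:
k = -12 (k = -((9 + 2) + 13)/2 = -(11 + 13)/2 = -½*24 = -12)
x = -31/39 (x = 7*(1/13) - 16*1/12 = 7/13 - 4/3 = -31/39 ≈ -0.79487)
P(C, m) = -499/39 (P(C, m) = -31/39 - 12 = -499/39)
P(12, -68) + 3057 = -499/39 + 3057 = 118724/39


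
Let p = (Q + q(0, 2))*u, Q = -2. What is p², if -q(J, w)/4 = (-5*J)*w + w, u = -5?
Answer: 2500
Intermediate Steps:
q(J, w) = -4*w + 20*J*w (q(J, w) = -4*((-5*J)*w + w) = -4*(-5*J*w + w) = -4*(w - 5*J*w) = -4*w + 20*J*w)
p = 50 (p = (-2 + 4*2*(-1 + 5*0))*(-5) = (-2 + 4*2*(-1 + 0))*(-5) = (-2 + 4*2*(-1))*(-5) = (-2 - 8)*(-5) = -10*(-5) = 50)
p² = 50² = 2500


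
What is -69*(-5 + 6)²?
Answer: -69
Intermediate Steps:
-69*(-5 + 6)² = -69*1² = -69*1 = -69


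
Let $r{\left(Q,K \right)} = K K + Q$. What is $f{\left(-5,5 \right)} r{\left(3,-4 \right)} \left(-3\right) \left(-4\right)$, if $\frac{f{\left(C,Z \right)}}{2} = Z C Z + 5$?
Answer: $-54720$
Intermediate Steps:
$r{\left(Q,K \right)} = Q + K^{2}$ ($r{\left(Q,K \right)} = K^{2} + Q = Q + K^{2}$)
$f{\left(C,Z \right)} = 10 + 2 C Z^{2}$ ($f{\left(C,Z \right)} = 2 \left(Z C Z + 5\right) = 2 \left(C Z Z + 5\right) = 2 \left(C Z^{2} + 5\right) = 2 \left(5 + C Z^{2}\right) = 10 + 2 C Z^{2}$)
$f{\left(-5,5 \right)} r{\left(3,-4 \right)} \left(-3\right) \left(-4\right) = \left(10 + 2 \left(-5\right) 5^{2}\right) \left(3 + \left(-4\right)^{2}\right) \left(-3\right) \left(-4\right) = \left(10 + 2 \left(-5\right) 25\right) \left(3 + 16\right) \left(-3\right) \left(-4\right) = \left(10 - 250\right) 19 \left(-3\right) \left(-4\right) = \left(-240\right) 19 \left(-3\right) \left(-4\right) = \left(-4560\right) \left(-3\right) \left(-4\right) = 13680 \left(-4\right) = -54720$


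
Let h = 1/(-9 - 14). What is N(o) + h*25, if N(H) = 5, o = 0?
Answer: 90/23 ≈ 3.9130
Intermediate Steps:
h = -1/23 (h = 1/(-23) = -1/23 ≈ -0.043478)
N(o) + h*25 = 5 - 1/23*25 = 5 - 25/23 = 90/23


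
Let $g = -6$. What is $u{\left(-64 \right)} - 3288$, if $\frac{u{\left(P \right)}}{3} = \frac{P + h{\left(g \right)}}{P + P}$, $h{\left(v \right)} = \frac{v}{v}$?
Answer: $- \frac{420675}{128} \approx -3286.5$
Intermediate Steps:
$h{\left(v \right)} = 1$
$u{\left(P \right)} = \frac{3 \left(1 + P\right)}{2 P}$ ($u{\left(P \right)} = 3 \frac{P + 1}{P + P} = 3 \frac{1 + P}{2 P} = \frac{3 \left(1 + P\right)}{2 P}$)
$u{\left(-64 \right)} - 3288 = \frac{3 \left(1 - 64\right)}{2 \left(-64\right)} - 3288 = \frac{3}{2} \left(- \frac{1}{64}\right) \left(-63\right) - 3288 = \frac{189}{128} - 3288 = - \frac{420675}{128}$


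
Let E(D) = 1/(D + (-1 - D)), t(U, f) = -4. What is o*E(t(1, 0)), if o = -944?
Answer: 944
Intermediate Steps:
E(D) = -1 (E(D) = 1/(-1) = -1)
o*E(t(1, 0)) = -944*(-1) = 944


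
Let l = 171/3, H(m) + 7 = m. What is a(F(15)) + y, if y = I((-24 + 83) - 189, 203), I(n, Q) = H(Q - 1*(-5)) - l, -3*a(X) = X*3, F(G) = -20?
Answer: 164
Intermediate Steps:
a(X) = -X (a(X) = -X*3/3 = -X)
H(m) = -7 + m
l = 57 (l = 171*(⅓) = 57)
I(n, Q) = -59 + Q (I(n, Q) = (-7 + (Q - 1*(-5))) - 1*57 = (-7 + (Q + 5)) - 57 = (-7 + (5 + Q)) - 57 = (-2 + Q) - 57 = -59 + Q)
y = 144 (y = -59 + 203 = 144)
a(F(15)) + y = -1*(-20) + 144 = 20 + 144 = 164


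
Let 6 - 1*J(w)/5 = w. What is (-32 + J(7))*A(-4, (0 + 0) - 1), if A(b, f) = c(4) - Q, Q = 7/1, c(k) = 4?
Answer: 111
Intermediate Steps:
J(w) = 30 - 5*w
Q = 7 (Q = 7*1 = 7)
A(b, f) = -3 (A(b, f) = 4 - 1*7 = 4 - 7 = -3)
(-32 + J(7))*A(-4, (0 + 0) - 1) = (-32 + (30 - 5*7))*(-3) = (-32 + (30 - 35))*(-3) = (-32 - 5)*(-3) = -37*(-3) = 111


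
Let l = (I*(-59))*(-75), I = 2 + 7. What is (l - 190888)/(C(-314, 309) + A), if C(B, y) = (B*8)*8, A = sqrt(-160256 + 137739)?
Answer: 3035762048/403871733 + 151063*I*sqrt(22517)/403871733 ≈ 7.5166 + 0.056127*I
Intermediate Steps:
I = 9
A = I*sqrt(22517) (A = sqrt(-22517) = I*sqrt(22517) ≈ 150.06*I)
l = 39825 (l = (9*(-59))*(-75) = -531*(-75) = 39825)
C(B, y) = 64*B (C(B, y) = (8*B)*8 = 64*B)
(l - 190888)/(C(-314, 309) + A) = (39825 - 190888)/(64*(-314) + I*sqrt(22517)) = -151063/(-20096 + I*sqrt(22517))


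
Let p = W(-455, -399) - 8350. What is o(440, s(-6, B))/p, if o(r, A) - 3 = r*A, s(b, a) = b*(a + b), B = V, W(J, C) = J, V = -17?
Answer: -20241/2935 ≈ -6.8964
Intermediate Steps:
B = -17
o(r, A) = 3 + A*r (o(r, A) = 3 + r*A = 3 + A*r)
p = -8805 (p = -455 - 8350 = -8805)
o(440, s(-6, B))/p = (3 - 6*(-17 - 6)*440)/(-8805) = (3 - 6*(-23)*440)*(-1/8805) = (3 + 138*440)*(-1/8805) = (3 + 60720)*(-1/8805) = 60723*(-1/8805) = -20241/2935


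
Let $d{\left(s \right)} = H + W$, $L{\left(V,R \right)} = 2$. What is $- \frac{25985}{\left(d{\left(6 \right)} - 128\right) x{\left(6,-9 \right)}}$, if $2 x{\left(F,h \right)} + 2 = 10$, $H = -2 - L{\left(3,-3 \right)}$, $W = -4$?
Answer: $\frac{25985}{544} \approx 47.767$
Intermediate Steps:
$H = -4$ ($H = -2 - 2 = -4$)
$d{\left(s \right)} = -8$ ($d{\left(s \right)} = -4 - 4 = -8$)
$x{\left(F,h \right)} = 4$ ($x{\left(F,h \right)} = -1 + \frac{1}{2} \cdot 10 = -1 + 5 = 4$)
$- \frac{25985}{\left(d{\left(6 \right)} - 128\right) x{\left(6,-9 \right)}} = - \frac{25985}{\left(-8 - 128\right) 4} = - \frac{25985}{\left(-136\right) 4} = - \frac{25985}{-544} = \left(-25985\right) \left(- \frac{1}{544}\right) = \frac{25985}{544}$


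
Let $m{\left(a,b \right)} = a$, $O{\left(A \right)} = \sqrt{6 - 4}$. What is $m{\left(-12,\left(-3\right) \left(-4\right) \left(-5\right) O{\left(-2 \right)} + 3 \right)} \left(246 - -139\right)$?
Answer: $-4620$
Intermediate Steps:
$O{\left(A \right)} = \sqrt{2}$
$m{\left(-12,\left(-3\right) \left(-4\right) \left(-5\right) O{\left(-2 \right)} + 3 \right)} \left(246 - -139\right) = - 12 \left(246 - -139\right) = - 12 \left(246 + 139\right) = \left(-12\right) 385 = -4620$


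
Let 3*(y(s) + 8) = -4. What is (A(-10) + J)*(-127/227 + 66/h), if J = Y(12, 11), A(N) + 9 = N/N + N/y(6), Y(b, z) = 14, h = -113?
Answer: -2903967/359114 ≈ -8.0865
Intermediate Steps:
y(s) = -28/3 (y(s) = -8 + (1/3)*(-4) = -8 - 4/3 = -28/3)
A(N) = -8 - 3*N/28 (A(N) = -9 + (N/N + N/(-28/3)) = -9 + (1 + N*(-3/28)) = -9 + (1 - 3*N/28) = -8 - 3*N/28)
J = 14
(A(-10) + J)*(-127/227 + 66/h) = ((-8 - 3/28*(-10)) + 14)*(-127/227 + 66/(-113)) = ((-8 + 15/14) + 14)*(-127*1/227 + 66*(-1/113)) = (-97/14 + 14)*(-127/227 - 66/113) = (99/14)*(-29333/25651) = -2903967/359114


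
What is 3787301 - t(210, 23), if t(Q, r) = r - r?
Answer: 3787301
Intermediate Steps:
t(Q, r) = 0
3787301 - t(210, 23) = 3787301 - 1*0 = 3787301 + 0 = 3787301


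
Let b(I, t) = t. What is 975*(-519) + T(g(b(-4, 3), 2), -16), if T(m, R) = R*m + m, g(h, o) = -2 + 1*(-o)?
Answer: -505965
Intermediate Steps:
g(h, o) = -2 - o
T(m, R) = m + R*m
975*(-519) + T(g(b(-4, 3), 2), -16) = 975*(-519) + (-2 - 1*2)*(1 - 16) = -506025 + (-2 - 2)*(-15) = -506025 - 4*(-15) = -506025 + 60 = -505965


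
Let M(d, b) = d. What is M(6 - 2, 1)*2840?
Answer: 11360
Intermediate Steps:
M(6 - 2, 1)*2840 = (6 - 2)*2840 = 4*2840 = 11360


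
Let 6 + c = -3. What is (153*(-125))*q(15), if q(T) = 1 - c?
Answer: -191250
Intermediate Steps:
c = -9 (c = -6 - 3 = -9)
q(T) = 10 (q(T) = 1 - 1*(-9) = 1 + 9 = 10)
(153*(-125))*q(15) = (153*(-125))*10 = -19125*10 = -191250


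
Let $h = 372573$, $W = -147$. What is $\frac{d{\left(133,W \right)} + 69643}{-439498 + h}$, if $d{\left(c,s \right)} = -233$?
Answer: $- \frac{13882}{13385} \approx -1.0371$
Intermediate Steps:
$\frac{d{\left(133,W \right)} + 69643}{-439498 + h} = \frac{-233 + 69643}{-439498 + 372573} = \frac{69410}{-66925} = 69410 \left(- \frac{1}{66925}\right) = - \frac{13882}{13385}$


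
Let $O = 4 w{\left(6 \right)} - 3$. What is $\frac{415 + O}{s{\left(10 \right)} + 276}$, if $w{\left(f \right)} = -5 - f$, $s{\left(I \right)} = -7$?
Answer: $\frac{368}{269} \approx 1.368$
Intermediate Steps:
$O = -47$ ($O = 4 \left(-5 - 6\right) - 3 = 4 \left(-11\right) - 3 = -44 - 3 = -47$)
$\frac{415 + O}{s{\left(10 \right)} + 276} = \frac{415 - 47}{-7 + 276} = \frac{368}{269}$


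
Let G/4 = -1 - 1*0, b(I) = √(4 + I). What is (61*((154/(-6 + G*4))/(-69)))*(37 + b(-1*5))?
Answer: 15799/69 + 427*I/69 ≈ 228.97 + 6.1884*I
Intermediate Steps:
G = -4 (G = 4*(-1 - 1*0) = 4*(-1 + 0) = 4*(-1) = -4)
(61*((154/(-6 + G*4))/(-69)))*(37 + b(-1*5)) = (61*((154/(-6 - 4*4))/(-69)))*(37 + √(4 - 1*5)) = (61*((154/(-6 - 16))*(-1/69)))*(37 + √(4 - 5)) = (61*((154/(-22))*(-1/69)))*(37 + √(-1)) = (61*((154*(-1/22))*(-1/69)))*(37 + I) = (61*(-7*(-1/69)))*(37 + I) = (61*(7/69))*(37 + I) = 427*(37 + I)/69 = 15799/69 + 427*I/69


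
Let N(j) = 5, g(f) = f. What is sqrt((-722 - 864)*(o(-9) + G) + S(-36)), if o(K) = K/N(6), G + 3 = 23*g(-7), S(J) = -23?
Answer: sqrt(6573395)/5 ≈ 512.77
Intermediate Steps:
G = -164 (G = -3 + 23*(-7) = -3 - 161 = -164)
o(K) = K/5
sqrt((-722 - 864)*(o(-9) + G) + S(-36)) = sqrt((-722 - 864)*((1/5)*(-9) - 164) - 23) = sqrt(-1586*(-9/5 - 164) - 23) = sqrt(-1586*(-829/5) - 23) = sqrt(1314794/5 - 23) = sqrt(1314679/5) = sqrt(6573395)/5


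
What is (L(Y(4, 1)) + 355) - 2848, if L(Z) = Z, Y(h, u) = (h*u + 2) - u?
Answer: -2488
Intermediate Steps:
Y(h, u) = 2 - u + h*u (Y(h, u) = (2 + h*u) - u = 2 - u + h*u)
(L(Y(4, 1)) + 355) - 2848 = ((2 - 1*1 + 4*1) + 355) - 2848 = ((2 - 1 + 4) + 355) - 2848 = (5 + 355) - 2848 = 360 - 2848 = -2488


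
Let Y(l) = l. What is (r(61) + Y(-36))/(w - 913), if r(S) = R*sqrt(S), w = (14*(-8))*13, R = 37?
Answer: 36/2369 - 37*sqrt(61)/2369 ≈ -0.10679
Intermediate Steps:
w = -1456 (w = -112*13 = -1456)
r(S) = 37*sqrt(S)
(r(61) + Y(-36))/(w - 913) = (37*sqrt(61) - 36)/(-1456 - 913) = (-36 + 37*sqrt(61))/(-2369) = (-36 + 37*sqrt(61))*(-1/2369) = 36/2369 - 37*sqrt(61)/2369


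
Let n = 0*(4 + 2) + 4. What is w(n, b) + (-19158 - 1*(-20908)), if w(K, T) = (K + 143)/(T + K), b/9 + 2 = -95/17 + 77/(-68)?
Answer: 8853754/5065 ≈ 1748.0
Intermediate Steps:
b = -5337/68 (b = -18 + 9*(-95/17 + 77/(-68)) = -18 + 9*(-95*1/17 + 77*(-1/68)) = -18 + 9*(-95/17 - 77/68) = -18 + 9*(-457/68) = -18 - 4113/68 = -5337/68 ≈ -78.485)
n = 4 (n = 0*6 + 4 = 0 + 4 = 4)
w(K, T) = (143 + K)/(K + T)
w(n, b) + (-19158 - 1*(-20908)) = (143 + 4)/(4 - 5337/68) + (-19158 - 1*(-20908)) = 147/(-5065/68) + (-19158 + 20908) = -68/5065*147 + 1750 = -9996/5065 + 1750 = 8853754/5065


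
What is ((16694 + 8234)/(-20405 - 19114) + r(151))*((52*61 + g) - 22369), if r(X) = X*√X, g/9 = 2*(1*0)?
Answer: 53171424/4391 - 2898747*√151 ≈ -3.5608e+7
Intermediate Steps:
g = 0 (g = 9*(2*(1*0)) = 9*(2*0) = 9*0 = 0)
r(X) = X^(3/2)
((16694 + 8234)/(-20405 - 19114) + r(151))*((52*61 + g) - 22369) = ((16694 + 8234)/(-20405 - 19114) + 151^(3/2))*((52*61 + 0) - 22369) = (24928/(-39519) + 151*√151)*((3172 + 0) - 22369) = (24928*(-1/39519) + 151*√151)*(3172 - 22369) = (-24928/39519 + 151*√151)*(-19197) = 53171424/4391 - 2898747*√151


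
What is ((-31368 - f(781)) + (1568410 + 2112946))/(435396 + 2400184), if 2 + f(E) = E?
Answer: 3649209/2835580 ≈ 1.2869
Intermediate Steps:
f(E) = -2 + E
((-31368 - f(781)) + (1568410 + 2112946))/(435396 + 2400184) = ((-31368 - (-2 + 781)) + (1568410 + 2112946))/(435396 + 2400184) = ((-31368 - 1*779) + 3681356)/2835580 = ((-31368 - 779) + 3681356)*(1/2835580) = (-32147 + 3681356)*(1/2835580) = 3649209*(1/2835580) = 3649209/2835580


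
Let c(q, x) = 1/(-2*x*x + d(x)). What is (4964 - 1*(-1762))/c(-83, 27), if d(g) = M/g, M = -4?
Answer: -88267540/9 ≈ -9.8075e+6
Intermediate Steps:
d(g) = -4/g
c(q, x) = 1/(-4/x - 2*x**2) (c(q, x) = 1/(-2*x*x - 4/x) = 1/(-2*x**2 - 4/x) = 1/(-4/x - 2*x**2))
(4964 - 1*(-1762))/c(-83, 27) = (4964 - 1*(-1762))/((-1*27/(4 + 2*27**3))) = (4964 + 1762)/((-1*27/(4 + 2*19683))) = 6726/((-1*27/(4 + 39366))) = 6726/((-1*27/39370)) = 6726/((-1*27*1/39370)) = 6726/(-27/39370) = 6726*(-39370/27) = -88267540/9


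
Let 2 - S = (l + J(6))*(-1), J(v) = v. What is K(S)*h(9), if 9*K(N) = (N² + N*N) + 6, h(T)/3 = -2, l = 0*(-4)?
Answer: -268/3 ≈ -89.333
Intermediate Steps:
l = 0
h(T) = -6 (h(T) = 3*(-2) = -6)
S = 8 (S = 2 - (0 + 6)*(-1) = 2 - 6*(-1) = 2 - 1*(-6) = 2 + 6 = 8)
K(N) = ⅔ + 2*N²/9 (K(N) = ((N² + N*N) + 6)/9 = ((N² + N²) + 6)/9 = (2*N² + 6)/9 = (6 + 2*N²)/9 = ⅔ + 2*N²/9)
K(S)*h(9) = (⅔ + (2/9)*8²)*(-6) = (⅔ + (2/9)*64)*(-6) = (⅔ + 128/9)*(-6) = (134/9)*(-6) = -268/3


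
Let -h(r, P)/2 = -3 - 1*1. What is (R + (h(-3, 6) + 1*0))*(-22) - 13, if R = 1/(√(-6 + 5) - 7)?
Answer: -4648/25 + 11*I/25 ≈ -185.92 + 0.44*I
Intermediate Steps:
h(r, P) = 8 (h(r, P) = -2*(-3 - 1*1) = -2*(-3 - 1) = -2*(-4) = 8)
R = (-7 - I)/50 (R = 1/(√(-1) - 7) = 1/(I - 7) = 1/(-7 + I) = (-7 - I)/50 ≈ -0.14 - 0.02*I)
(R + (h(-3, 6) + 1*0))*(-22) - 13 = ((-7/50 - I/50) + (8 + 1*0))*(-22) - 13 = ((-7/50 - I/50) + (8 + 0))*(-22) - 13 = ((-7/50 - I/50) + 8)*(-22) - 13 = (393/50 - I/50)*(-22) - 13 = (-4323/25 + 11*I/25) - 13 = -4648/25 + 11*I/25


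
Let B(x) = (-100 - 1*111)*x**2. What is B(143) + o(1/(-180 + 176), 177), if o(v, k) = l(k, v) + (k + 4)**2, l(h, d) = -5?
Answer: -4281983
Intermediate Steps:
B(x) = -211*x**2 (B(x) = (-100 - 111)*x**2 = -211*x**2)
o(v, k) = -5 + (4 + k)**2 (o(v, k) = -5 + (k + 4)**2 = -5 + (4 + k)**2)
B(143) + o(1/(-180 + 176), 177) = -211*143**2 + (-5 + (4 + 177)**2) = -211*20449 + (-5 + 181**2) = -4314739 + (-5 + 32761) = -4314739 + 32756 = -4281983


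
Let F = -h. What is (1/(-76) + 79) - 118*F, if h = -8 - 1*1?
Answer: -74709/76 ≈ -983.01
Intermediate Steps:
h = -9 (h = -8 - 1 = -9)
F = 9 (F = -1*(-9) = 9)
(1/(-76) + 79) - 118*F = (1/(-76) + 79) - 118*9 = (-1/76 + 79) - 1062 = 6003/76 - 1062 = -74709/76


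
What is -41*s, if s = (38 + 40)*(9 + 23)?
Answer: -102336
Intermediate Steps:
s = 2496 (s = 78*32 = 2496)
-41*s = -41*2496 = -102336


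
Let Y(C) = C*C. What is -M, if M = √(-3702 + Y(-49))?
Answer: -I*√1301 ≈ -36.069*I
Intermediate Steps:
Y(C) = C²
M = I*√1301 (M = √(-3702 + (-49)²) = √(-3702 + 2401) = √(-1301) = I*√1301 ≈ 36.069*I)
-M = -I*√1301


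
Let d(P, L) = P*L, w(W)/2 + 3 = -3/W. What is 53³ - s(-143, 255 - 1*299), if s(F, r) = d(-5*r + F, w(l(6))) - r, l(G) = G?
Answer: 149372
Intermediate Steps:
w(W) = -6 - 6/W (w(W) = -6 + 2*(-3/W) = -6 - 6/W)
d(P, L) = L*P
s(F, r) = -7*F + 34*r (s(F, r) = (-6 - 6/6)*(-5*r + F) - r = (-6 - 6*⅙)*(F - 5*r) - r = (-6 - 1)*(F - 5*r) - r = -7*(F - 5*r) - r = (-7*F + 35*r) - r = -7*F + 34*r)
53³ - s(-143, 255 - 1*299) = 53³ - (-7*(-143) + 34*(255 - 1*299)) = 148877 - (1001 + 34*(255 - 299)) = 148877 - (1001 + 34*(-44)) = 148877 - (1001 - 1496) = 148877 - 1*(-495) = 148877 + 495 = 149372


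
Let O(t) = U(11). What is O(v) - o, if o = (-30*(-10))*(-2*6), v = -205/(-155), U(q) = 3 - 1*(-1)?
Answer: 3604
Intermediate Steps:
U(q) = 4 (U(q) = 3 + 1 = 4)
v = 41/31 (v = -205*(-1/155) = 41/31 ≈ 1.3226)
o = -3600 (o = 300*(-12) = -3600)
O(t) = 4
O(v) - o = 4 - 1*(-3600) = 4 + 3600 = 3604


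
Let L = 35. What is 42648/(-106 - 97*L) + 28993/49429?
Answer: -668847833/57683643 ≈ -11.595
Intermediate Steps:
42648/(-106 - 97*L) + 28993/49429 = 42648/(-106 - 97*35) + 28993/49429 = 42648/(-106 - 3395) + 28993*(1/49429) = 42648/(-3501) + 28993/49429 = 42648*(-1/3501) + 28993/49429 = -14216/1167 + 28993/49429 = -668847833/57683643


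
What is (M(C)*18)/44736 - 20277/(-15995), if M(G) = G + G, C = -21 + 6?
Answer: 74872881/59629360 ≈ 1.2556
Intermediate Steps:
C = -15
M(G) = 2*G
(M(C)*18)/44736 - 20277/(-15995) = ((2*(-15))*18)/44736 - 20277/(-15995) = -30*18*(1/44736) - 20277*(-1/15995) = -540*1/44736 + 20277/15995 = -45/3728 + 20277/15995 = 74872881/59629360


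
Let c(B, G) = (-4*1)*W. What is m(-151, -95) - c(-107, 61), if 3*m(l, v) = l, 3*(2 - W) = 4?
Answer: -143/3 ≈ -47.667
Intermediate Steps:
W = ⅔ (W = 2 - ⅓*4 = 2 - 4/3 = ⅔ ≈ 0.66667)
m(l, v) = l/3
c(B, G) = -8/3 (c(B, G) = -4*1*(⅔) = -4*⅔ = -8/3)
m(-151, -95) - c(-107, 61) = (⅓)*(-151) - 1*(-8/3) = -151/3 + 8/3 = -143/3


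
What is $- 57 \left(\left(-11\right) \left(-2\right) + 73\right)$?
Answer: $-5415$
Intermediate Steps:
$- 57 \left(\left(-11\right) \left(-2\right) + 73\right) = - 57 \left(22 + 73\right) = \left(-57\right) 95 = -5415$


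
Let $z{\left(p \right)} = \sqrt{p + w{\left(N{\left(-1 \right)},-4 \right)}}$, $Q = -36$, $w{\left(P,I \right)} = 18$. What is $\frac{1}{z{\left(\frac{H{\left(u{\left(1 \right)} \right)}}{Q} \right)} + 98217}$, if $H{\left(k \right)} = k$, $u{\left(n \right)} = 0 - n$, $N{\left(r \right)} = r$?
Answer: $\frac{3535812}{347276846555} - \frac{6 \sqrt{649}}{347276846555} \approx 1.0181 \cdot 10^{-5}$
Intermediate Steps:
$u{\left(n \right)} = - n$
$z{\left(p \right)} = \sqrt{18 + p}$ ($z{\left(p \right)} = \sqrt{p + 18} = \sqrt{18 + p}$)
$\frac{1}{z{\left(\frac{H{\left(u{\left(1 \right)} \right)}}{Q} \right)} + 98217} = \frac{1}{\sqrt{18 + \frac{\left(-1\right) 1}{-36}} + 98217} = \frac{1}{\sqrt{18 - - \frac{1}{36}} + 98217} = \frac{1}{\sqrt{18 + \frac{1}{36}} + 98217} = \frac{1}{\sqrt{\frac{649}{36}} + 98217} = \frac{1}{\frac{\sqrt{649}}{6} + 98217} = \frac{1}{98217 + \frac{\sqrt{649}}{6}}$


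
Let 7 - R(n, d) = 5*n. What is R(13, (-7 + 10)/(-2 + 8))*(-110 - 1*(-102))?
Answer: 464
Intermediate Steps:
R(n, d) = 7 - 5*n
R(13, (-7 + 10)/(-2 + 8))*(-110 - 1*(-102)) = (7 - 5*13)*(-110 - 1*(-102)) = (7 - 65)*(-110 + 102) = -58*(-8) = 464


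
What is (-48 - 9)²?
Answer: 3249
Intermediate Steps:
(-48 - 9)² = (-57)² = 3249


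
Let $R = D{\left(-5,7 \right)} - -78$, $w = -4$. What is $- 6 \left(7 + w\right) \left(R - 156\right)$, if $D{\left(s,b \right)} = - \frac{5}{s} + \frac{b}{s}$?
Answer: $\frac{7056}{5} \approx 1411.2$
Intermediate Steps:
$R = \frac{388}{5}$ ($R = \frac{-5 + 7}{-5} - -78 = \left(- \frac{1}{5}\right) 2 + 78 = - \frac{2}{5} + 78 = \frac{388}{5} \approx 77.6$)
$- 6 \left(7 + w\right) \left(R - 156\right) = - 6 \left(7 - 4\right) \left(\frac{388}{5} - 156\right) = \left(-6\right) 3 \left(- \frac{392}{5}\right) = \left(-18\right) \left(- \frac{392}{5}\right) = \frac{7056}{5}$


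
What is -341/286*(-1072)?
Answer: 16616/13 ≈ 1278.2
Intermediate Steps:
-341/286*(-1072) = -341*1/286*(-1072) = -31/26*(-1072) = 16616/13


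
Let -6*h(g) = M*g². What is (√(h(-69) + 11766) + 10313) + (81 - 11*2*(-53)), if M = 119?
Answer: 11560 + 9*I*√4082/2 ≈ 11560.0 + 287.51*I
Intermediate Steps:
h(g) = -119*g²/6
(√(h(-69) + 11766) + 10313) + (81 - 11*2*(-53)) = (√(-119/6*(-69)² + 11766) + 10313) + (81 - 11*2*(-53)) = (√(-119/6*4761 + 11766) + 10313) + (81 - 22*(-53)) = (√(-188853/2 + 11766) + 10313) + (81 + 1166) = (√(-165321/2) + 10313) + 1247 = (9*I*√4082/2 + 10313) + 1247 = (10313 + 9*I*√4082/2) + 1247 = 11560 + 9*I*√4082/2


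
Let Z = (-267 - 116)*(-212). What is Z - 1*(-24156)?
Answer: 105352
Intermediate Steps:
Z = 81196 (Z = -383*(-212) = 81196)
Z - 1*(-24156) = 81196 - 1*(-24156) = 81196 + 24156 = 105352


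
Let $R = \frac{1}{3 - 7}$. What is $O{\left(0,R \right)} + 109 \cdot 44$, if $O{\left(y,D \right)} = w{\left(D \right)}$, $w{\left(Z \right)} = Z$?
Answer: $\frac{19183}{4} \approx 4795.8$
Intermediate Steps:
$R = - \frac{1}{4}$ ($R = \frac{1}{-4} = - \frac{1}{4} \approx -0.25$)
$O{\left(y,D \right)} = D$
$O{\left(0,R \right)} + 109 \cdot 44 = - \frac{1}{4} + 109 \cdot 44 = - \frac{1}{4} + 4796 = \frac{19183}{4}$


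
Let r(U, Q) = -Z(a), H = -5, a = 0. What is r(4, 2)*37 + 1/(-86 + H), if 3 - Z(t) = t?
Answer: -10102/91 ≈ -111.01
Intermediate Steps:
Z(t) = 3 - t
r(U, Q) = -3 (r(U, Q) = -(3 - 1*0) = -(3 + 0) = -1*3 = -3)
r(4, 2)*37 + 1/(-86 + H) = -3*37 + 1/(-86 - 5) = -111 + 1/(-91) = -111 - 1/91 = -10102/91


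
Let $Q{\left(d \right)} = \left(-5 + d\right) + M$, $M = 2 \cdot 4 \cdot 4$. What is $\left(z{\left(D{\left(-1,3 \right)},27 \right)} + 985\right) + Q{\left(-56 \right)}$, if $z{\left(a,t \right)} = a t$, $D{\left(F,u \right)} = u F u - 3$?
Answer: $632$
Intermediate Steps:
$D{\left(F,u \right)} = -3 + F u^{2}$ ($D{\left(F,u \right)} = F u u - 3 = F u^{2} - 3 = -3 + F u^{2}$)
$M = 32$ ($M = 8 \cdot 4 = 32$)
$Q{\left(d \right)} = 27 + d$ ($Q{\left(d \right)} = \left(-5 + d\right) + 32 = 27 + d$)
$\left(z{\left(D{\left(-1,3 \right)},27 \right)} + 985\right) + Q{\left(-56 \right)} = \left(\left(-3 - 3^{2}\right) 27 + 985\right) + \left(27 - 56\right) = \left(\left(-3 - 9\right) 27 + 985\right) - 29 = \left(\left(-12\right) 27 + 985\right) - 29 = \left(-324 + 985\right) - 29 = 661 - 29 = 632$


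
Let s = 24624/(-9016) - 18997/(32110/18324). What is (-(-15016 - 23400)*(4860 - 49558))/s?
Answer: 3883689249227060/24525543321 ≈ 1.5835e+5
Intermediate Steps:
s = -196204346568/18093985 (s = 24624*(-1/9016) - 18997/(32110*(1/18324)) = -3078/1127 - 18997/16055/9162 = -3078/1127 - 18997*9162/16055 = -3078/1127 - 174050514/16055 = -196204346568/18093985 ≈ -10844.)
(-(-15016 - 23400)*(4860 - 49558))/s = (-(-15016 - 23400)*(4860 - 49558))/(-196204346568/18093985) = -(-38416)*(-44698)*(-18093985/196204346568) = -1*1717118368*(-18093985/196204346568) = -1717118368*(-18093985/196204346568) = 3883689249227060/24525543321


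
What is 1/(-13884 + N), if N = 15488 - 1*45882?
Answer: -1/44278 ≈ -2.2585e-5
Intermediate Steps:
N = -30394 (N = 15488 - 45882 = -30394)
1/(-13884 + N) = 1/(-13884 - 30394) = 1/(-44278) = -1/44278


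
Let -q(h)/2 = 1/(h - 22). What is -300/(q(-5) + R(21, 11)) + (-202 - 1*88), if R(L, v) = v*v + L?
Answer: -280135/959 ≈ -292.11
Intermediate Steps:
R(L, v) = L + v² (R(L, v) = v² + L = L + v²)
q(h) = -2/(-22 + h) (q(h) = -2/(h - 22) = -2/(-22 + h))
-300/(q(-5) + R(21, 11)) + (-202 - 1*88) = -300/(-2/(-22 - 5) + (21 + 11²)) + (-202 - 1*88) = -300/(-2/(-27) + (21 + 121)) + (-202 - 88) = -300/(-2*(-1/27) + 142) - 290 = -300/(2/27 + 142) - 290 = -300/3836/27 - 290 = -300*27/3836 - 290 = -2025/959 - 290 = -280135/959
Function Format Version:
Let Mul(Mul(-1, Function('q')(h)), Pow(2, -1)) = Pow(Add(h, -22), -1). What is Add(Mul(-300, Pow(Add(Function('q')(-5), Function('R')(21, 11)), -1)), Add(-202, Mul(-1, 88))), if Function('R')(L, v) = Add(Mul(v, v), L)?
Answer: Rational(-280135, 959) ≈ -292.11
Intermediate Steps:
Function('R')(L, v) = Add(L, Pow(v, 2)) (Function('R')(L, v) = Add(Pow(v, 2), L) = Add(L, Pow(v, 2)))
Function('q')(h) = Mul(-2, Pow(Add(-22, h), -1)) (Function('q')(h) = Mul(-2, Pow(Add(h, -22), -1)) = Mul(-2, Pow(Add(-22, h), -1)))
Add(Mul(-300, Pow(Add(Function('q')(-5), Function('R')(21, 11)), -1)), Add(-202, Mul(-1, 88))) = Add(Mul(-300, Pow(Add(Mul(-2, Pow(Add(-22, -5), -1)), Add(21, Pow(11, 2))), -1)), Add(-202, Mul(-1, 88))) = Add(Mul(-300, Pow(Add(Mul(-2, Pow(-27, -1)), Add(21, 121)), -1)), Add(-202, -88)) = Add(Mul(-300, Pow(Add(Mul(-2, Rational(-1, 27)), 142), -1)), -290) = Add(Mul(-300, Pow(Add(Rational(2, 27), 142), -1)), -290) = Add(Mul(-300, Pow(Rational(3836, 27), -1)), -290) = Add(Mul(-300, Rational(27, 3836)), -290) = Add(Rational(-2025, 959), -290) = Rational(-280135, 959)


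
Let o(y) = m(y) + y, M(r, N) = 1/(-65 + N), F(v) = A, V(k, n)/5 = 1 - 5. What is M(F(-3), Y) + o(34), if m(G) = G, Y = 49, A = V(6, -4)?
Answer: 1087/16 ≈ 67.938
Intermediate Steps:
V(k, n) = -20 (V(k, n) = 5*(1 - 5) = 5*(-4) = -20)
A = -20
F(v) = -20
o(y) = 2*y (o(y) = y + y = 2*y)
M(F(-3), Y) + o(34) = 1/(-65 + 49) + 2*34 = 1/(-16) + 68 = -1/16 + 68 = 1087/16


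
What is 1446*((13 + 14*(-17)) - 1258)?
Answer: -2144418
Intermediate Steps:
1446*((13 + 14*(-17)) - 1258) = 1446*((13 - 238) - 1258) = 1446*(-225 - 1258) = 1446*(-1483) = -2144418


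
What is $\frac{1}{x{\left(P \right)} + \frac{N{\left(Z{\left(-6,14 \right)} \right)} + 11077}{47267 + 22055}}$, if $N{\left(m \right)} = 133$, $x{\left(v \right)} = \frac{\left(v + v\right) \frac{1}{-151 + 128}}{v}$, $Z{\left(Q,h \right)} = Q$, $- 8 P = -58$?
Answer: $\frac{34661}{2591} \approx 13.377$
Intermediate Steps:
$P = \frac{29}{4}$ ($P = \left(- \frac{1}{8}\right) \left(-58\right) = \frac{29}{4} \approx 7.25$)
$x{\left(v \right)} = - \frac{2}{23}$ ($x{\left(v \right)} = \frac{2 v \frac{1}{-23}}{v} = \frac{2 v \left(- \frac{1}{23}\right)}{v} = \frac{\left(- \frac{2}{23}\right) v}{v} = - \frac{2}{23}$)
$\frac{1}{x{\left(P \right)} + \frac{N{\left(Z{\left(-6,14 \right)} \right)} + 11077}{47267 + 22055}} = \frac{1}{- \frac{2}{23} + \frac{133 + 11077}{47267 + 22055}} = \frac{1}{- \frac{2}{23} + \frac{11210}{69322}} = \frac{1}{- \frac{2}{23} + 11210 \cdot \frac{1}{69322}} = \frac{1}{- \frac{2}{23} + \frac{5605}{34661}} = \frac{1}{\frac{2591}{34661}} = \frac{34661}{2591}$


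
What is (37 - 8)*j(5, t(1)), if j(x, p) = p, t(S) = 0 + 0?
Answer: 0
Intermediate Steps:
t(S) = 0
(37 - 8)*j(5, t(1)) = (37 - 8)*0 = 29*0 = 0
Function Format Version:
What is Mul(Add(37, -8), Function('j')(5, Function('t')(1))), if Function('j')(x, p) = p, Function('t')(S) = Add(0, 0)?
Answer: 0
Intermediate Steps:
Function('t')(S) = 0
Mul(Add(37, -8), Function('j')(5, Function('t')(1))) = Mul(Add(37, -8), 0) = Mul(29, 0) = 0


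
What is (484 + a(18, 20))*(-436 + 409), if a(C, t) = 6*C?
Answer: -15984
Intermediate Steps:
(484 + a(18, 20))*(-436 + 409) = (484 + 6*18)*(-436 + 409) = (484 + 108)*(-27) = 592*(-27) = -15984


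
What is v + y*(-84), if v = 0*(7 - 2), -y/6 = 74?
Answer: 37296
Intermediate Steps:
y = -444 (y = -6*74 = -444)
v = 0 (v = 0*5 = 0)
v + y*(-84) = 0 - 444*(-84) = 0 + 37296 = 37296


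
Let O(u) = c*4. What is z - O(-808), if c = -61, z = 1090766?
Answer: 1091010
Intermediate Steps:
O(u) = -244 (O(u) = -61*4 = -244)
z - O(-808) = 1090766 - 1*(-244) = 1090766 + 244 = 1091010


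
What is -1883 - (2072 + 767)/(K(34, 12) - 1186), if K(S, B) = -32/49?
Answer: -109349807/58146 ≈ -1880.6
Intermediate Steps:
K(S, B) = -32/49 (K(S, B) = -32*1/49 = -32/49)
-1883 - (2072 + 767)/(K(34, 12) - 1186) = -1883 - (2072 + 767)/(-32/49 - 1186) = -1883 - 2839/(-58146/49) = -1883 - 2839*(-49)/58146 = -1883 - 1*(-139111/58146) = -1883 + 139111/58146 = -109349807/58146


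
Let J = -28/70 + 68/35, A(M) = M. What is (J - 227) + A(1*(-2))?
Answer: -7961/35 ≈ -227.46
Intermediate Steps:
J = 54/35 (J = -28*1/70 + 68*(1/35) = -⅖ + 68/35 = 54/35 ≈ 1.5429)
(J - 227) + A(1*(-2)) = (54/35 - 227) + 1*(-2) = -7891/35 - 2 = -7961/35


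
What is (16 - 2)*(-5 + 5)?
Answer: 0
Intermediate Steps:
(16 - 2)*(-5 + 5) = 14*0 = 0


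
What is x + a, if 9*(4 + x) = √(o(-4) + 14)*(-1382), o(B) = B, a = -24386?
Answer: -24390 - 1382*√10/9 ≈ -24876.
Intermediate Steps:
x = -4 - 1382*√10/9 (x = -4 + (√(-4 + 14)*(-1382))/9 = -4 + (√10*(-1382))/9 = -4 + (-1382*√10)/9 = -4 - 1382*√10/9 ≈ -489.59)
x + a = (-4 - 1382*√10/9) - 24386 = -24390 - 1382*√10/9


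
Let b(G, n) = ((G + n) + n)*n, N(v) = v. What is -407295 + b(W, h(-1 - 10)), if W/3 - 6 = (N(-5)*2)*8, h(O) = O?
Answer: -404611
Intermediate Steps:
W = -222 (W = 18 + 3*(-5*2*8) = 18 + 3*(-10*8) = 18 + 3*(-80) = 18 - 240 = -222)
b(G, n) = n*(G + 2*n) (b(G, n) = (G + 2*n)*n = n*(G + 2*n))
-407295 + b(W, h(-1 - 10)) = -407295 + (-1 - 10)*(-222 + 2*(-1 - 10)) = -407295 - 11*(-222 + 2*(-11)) = -407295 - 11*(-222 - 22) = -407295 - 11*(-244) = -407295 + 2684 = -404611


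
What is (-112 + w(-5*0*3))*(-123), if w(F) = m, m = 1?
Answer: 13653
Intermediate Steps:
w(F) = 1
(-112 + w(-5*0*3))*(-123) = (-112 + 1)*(-123) = -111*(-123) = 13653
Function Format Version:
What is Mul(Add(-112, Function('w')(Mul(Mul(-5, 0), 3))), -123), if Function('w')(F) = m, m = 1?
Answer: 13653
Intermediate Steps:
Function('w')(F) = 1
Mul(Add(-112, Function('w')(Mul(Mul(-5, 0), 3))), -123) = Mul(Add(-112, 1), -123) = Mul(-111, -123) = 13653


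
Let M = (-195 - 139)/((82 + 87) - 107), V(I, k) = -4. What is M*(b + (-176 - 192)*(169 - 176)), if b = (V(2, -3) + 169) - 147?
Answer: -433198/31 ≈ -13974.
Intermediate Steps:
b = 18 (b = (-4 + 169) - 147 = 165 - 147 = 18)
M = -167/31 (M = -334/(169 - 107) = -334/62 = -334*1/62 = -167/31 ≈ -5.3871)
M*(b + (-176 - 192)*(169 - 176)) = -167*(18 + (-176 - 192)*(169 - 176))/31 = -167*(18 - 368*(-7))/31 = -167*(18 + 2576)/31 = -167/31*2594 = -433198/31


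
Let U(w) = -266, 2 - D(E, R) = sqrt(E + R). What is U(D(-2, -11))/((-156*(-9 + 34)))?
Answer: 133/1950 ≈ 0.068205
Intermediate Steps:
D(E, R) = 2 - sqrt(E + R)
U(D(-2, -11))/((-156*(-9 + 34))) = -266*(-1/(156*(-9 + 34))) = -266/((-156*25)) = -266/(-3900) = -266*(-1/3900) = 133/1950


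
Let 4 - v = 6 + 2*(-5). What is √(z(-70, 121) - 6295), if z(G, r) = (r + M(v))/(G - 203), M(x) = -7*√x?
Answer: √(-469193088 + 3822*√2)/273 ≈ 79.343*I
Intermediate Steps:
v = 8 (v = 4 - (6 + 2*(-5)) = 4 - (6 - 10) = 4 - 1*(-4) = 4 + 4 = 8)
z(G, r) = (r - 14*√2)/(-203 + G) (z(G, r) = (r - 14*√2)/(G - 203) = (r - 14*√2)/(-203 + G))
√(z(-70, 121) - 6295) = √((121 - 14*√2)/(-203 - 70) - 6295) = √((121 - 14*√2)/(-273) - 6295) = √(-(121 - 14*√2)/273 - 6295) = √((-121/273 + 2*√2/39) - 6295) = √(-1718656/273 + 2*√2/39)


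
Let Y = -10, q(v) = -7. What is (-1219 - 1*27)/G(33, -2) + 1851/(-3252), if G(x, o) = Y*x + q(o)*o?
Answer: 288923/85636 ≈ 3.3738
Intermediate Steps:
G(x, o) = -10*x - 7*o
(-1219 - 1*27)/G(33, -2) + 1851/(-3252) = (-1219 - 1*27)/(-10*33 - 7*(-2)) + 1851/(-3252) = (-1219 - 27)/(-330 + 14) + 1851*(-1/3252) = -1246/(-316) - 617/1084 = -1246*(-1/316) - 617/1084 = 623/158 - 617/1084 = 288923/85636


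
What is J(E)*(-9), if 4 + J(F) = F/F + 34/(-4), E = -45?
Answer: 207/2 ≈ 103.50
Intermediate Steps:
J(F) = -23/2 (J(F) = -4 + (F/F + 34/(-4)) = -4 + (1 + 34*(-¼)) = -4 + (1 - 17/2) = -4 - 15/2 = -23/2)
J(E)*(-9) = -23/2*(-9) = 207/2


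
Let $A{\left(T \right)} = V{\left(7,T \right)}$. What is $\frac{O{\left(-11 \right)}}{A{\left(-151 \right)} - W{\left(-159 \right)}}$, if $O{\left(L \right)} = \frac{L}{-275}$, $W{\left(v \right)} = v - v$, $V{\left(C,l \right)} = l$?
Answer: $- \frac{1}{3775} \approx -0.0002649$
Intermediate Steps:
$A{\left(T \right)} = T$
$W{\left(v \right)} = 0$
$O{\left(L \right)} = - \frac{L}{275}$ ($O{\left(L \right)} = L \left(- \frac{1}{275}\right) = - \frac{L}{275}$)
$\frac{O{\left(-11 \right)}}{A{\left(-151 \right)} - W{\left(-159 \right)}} = \frac{\left(- \frac{1}{275}\right) \left(-11\right)}{-151 - 0} = \frac{1}{25 \left(-151 + 0\right)} = \frac{1}{25 \left(-151\right)} = \frac{1}{25} \left(- \frac{1}{151}\right) = - \frac{1}{3775}$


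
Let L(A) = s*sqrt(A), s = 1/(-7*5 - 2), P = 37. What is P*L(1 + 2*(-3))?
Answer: -I*sqrt(5) ≈ -2.2361*I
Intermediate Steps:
s = -1/37 (s = 1/(-35 - 2) = 1/(-37) = -1/37 ≈ -0.027027)
L(A) = -sqrt(A)/37
P*L(1 + 2*(-3)) = 37*(-sqrt(1 + 2*(-3))/37) = 37*(-sqrt(1 - 6)/37) = 37*(-I*sqrt(5)/37) = -I*sqrt(5)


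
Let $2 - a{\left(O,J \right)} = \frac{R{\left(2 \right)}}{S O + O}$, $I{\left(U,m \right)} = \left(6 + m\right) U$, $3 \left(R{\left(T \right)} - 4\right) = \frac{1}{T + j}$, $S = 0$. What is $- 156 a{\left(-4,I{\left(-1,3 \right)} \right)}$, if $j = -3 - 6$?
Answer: $- \frac{3263}{7} \approx -466.14$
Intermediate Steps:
$j = -9$ ($j = -3 - 6 = -9$)
$R{\left(T \right)} = 4 + \frac{1}{3 \left(-9 + T\right)}$ ($R{\left(T \right)} = 4 + \frac{1}{3 \left(T - 9\right)} = 4 + \frac{1}{3 \left(-9 + T\right)}$)
$I{\left(U,m \right)} = U \left(6 + m\right)$
$a{\left(O,J \right)} = 2 - \frac{83}{21 O}$ ($a{\left(O,J \right)} = 2 - \frac{\frac{1}{3} \frac{1}{-9 + 2} \left(-107 + 12 \cdot 2\right)}{0 O + O} = 2 - \frac{\frac{1}{3} \frac{1}{-7} \left(-107 + 24\right)}{0 + O} = 2 - \frac{\frac{1}{3} \left(- \frac{1}{7}\right) \left(-83\right)}{O} = 2 - \frac{83}{21 O}$)
$- 156 a{\left(-4,I{\left(-1,3 \right)} \right)} = - 156 \left(2 - \frac{83}{21 \left(-4\right)}\right) = - 156 \left(2 - - \frac{83}{84}\right) = - 156 \left(2 + \frac{83}{84}\right) = \left(-156\right) \frac{251}{84} = - \frac{3263}{7}$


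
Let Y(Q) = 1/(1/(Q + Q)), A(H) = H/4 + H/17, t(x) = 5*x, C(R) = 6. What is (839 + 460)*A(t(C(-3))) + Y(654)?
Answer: 453657/34 ≈ 13343.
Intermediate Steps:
A(H) = 21*H/68 (A(H) = H*(¼) + H*(1/17) = H/4 + H/17 = 21*H/68)
Y(Q) = 2*Q (Y(Q) = 1/(1/(2*Q)) = 2*Q)
(839 + 460)*A(t(C(-3))) + Y(654) = (839 + 460)*(21*(5*6)/68) + 2*654 = 1299*((21/68)*30) + 1308 = 1299*(315/34) + 1308 = 409185/34 + 1308 = 453657/34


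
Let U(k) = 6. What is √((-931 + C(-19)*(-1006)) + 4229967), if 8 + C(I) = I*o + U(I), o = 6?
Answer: 2*√1086433 ≈ 2084.6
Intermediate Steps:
C(I) = -2 + 6*I (C(I) = -8 + (I*6 + 6) = -8 + (6*I + 6) = -8 + (6 + 6*I) = -2 + 6*I)
√((-931 + C(-19)*(-1006)) + 4229967) = √((-931 + (-2 + 6*(-19))*(-1006)) + 4229967) = √((-931 + (-2 - 114)*(-1006)) + 4229967) = √((-931 - 116*(-1006)) + 4229967) = √((-931 + 116696) + 4229967) = √(115765 + 4229967) = √4345732 = 2*√1086433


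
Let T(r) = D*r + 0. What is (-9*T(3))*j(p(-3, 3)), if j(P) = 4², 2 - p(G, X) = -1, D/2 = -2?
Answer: 1728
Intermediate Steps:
D = -4 (D = 2*(-2) = -4)
p(G, X) = 3 (p(G, X) = 2 - 1*(-1) = 2 + 1 = 3)
j(P) = 16
T(r) = -4*r (T(r) = -4*r + 0 = -4*r)
(-9*T(3))*j(p(-3, 3)) = -(-36)*3*16 = -9*(-12)*16 = 108*16 = 1728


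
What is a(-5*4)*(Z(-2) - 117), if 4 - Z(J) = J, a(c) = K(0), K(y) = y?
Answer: 0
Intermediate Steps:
a(c) = 0
Z(J) = 4 - J
a(-5*4)*(Z(-2) - 117) = 0*((4 - 1*(-2)) - 117) = 0*((4 + 2) - 117) = 0*(6 - 117) = 0*(-111) = 0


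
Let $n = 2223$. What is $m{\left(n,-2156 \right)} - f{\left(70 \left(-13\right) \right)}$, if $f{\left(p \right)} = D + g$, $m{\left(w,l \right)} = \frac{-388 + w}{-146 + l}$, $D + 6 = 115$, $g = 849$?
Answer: $- \frac{2207151}{2302} \approx -958.8$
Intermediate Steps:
$D = 109$ ($D = -6 + 115 = 109$)
$m{\left(w,l \right)} = \frac{-388 + w}{-146 + l}$
$f{\left(p \right)} = 958$ ($f{\left(p \right)} = 109 + 849 = 958$)
$m{\left(n,-2156 \right)} - f{\left(70 \left(-13\right) \right)} = \frac{-388 + 2223}{-146 - 2156} - 958 = \frac{1}{-2302} \cdot 1835 - 958 = \left(- \frac{1}{2302}\right) 1835 - 958 = - \frac{1835}{2302} - 958 = - \frac{2207151}{2302}$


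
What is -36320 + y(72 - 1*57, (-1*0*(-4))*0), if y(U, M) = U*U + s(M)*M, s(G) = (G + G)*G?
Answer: -36095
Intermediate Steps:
s(G) = 2*G² (s(G) = (2*G)*G = 2*G²)
y(U, M) = U² + 2*M³ (y(U, M) = U*U + (2*M²)*M = U² + 2*M³)
-36320 + y(72 - 1*57, (-1*0*(-4))*0) = -36320 + ((72 - 1*57)² + 2*((-1*0*(-4))*0)³) = -36320 + ((72 - 57)² + 2*((0*(-4))*0)³) = -36320 + (15² + 2*(0*0)³) = -36320 + (225 + 2*0³) = -36320 + (225 + 2*0) = -36320 + (225 + 0) = -36320 + 225 = -36095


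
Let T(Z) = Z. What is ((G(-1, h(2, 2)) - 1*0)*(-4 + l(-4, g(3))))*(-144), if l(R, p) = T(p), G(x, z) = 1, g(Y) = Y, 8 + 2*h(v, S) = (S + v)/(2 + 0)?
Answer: 144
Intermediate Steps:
h(v, S) = -4 + S/4 + v/4 (h(v, S) = -4 + ((S + v)/(2 + 0))/2 = -4 + ((S + v)/2)/2 = -4 + ((S + v)*(½))/2 = -4 + (S/2 + v/2)/2 = -4 + (S/4 + v/4) = -4 + S/4 + v/4)
l(R, p) = p
((G(-1, h(2, 2)) - 1*0)*(-4 + l(-4, g(3))))*(-144) = ((1 - 1*0)*(-4 + 3))*(-144) = ((1 + 0)*(-1))*(-144) = (1*(-1))*(-144) = -1*(-144) = 144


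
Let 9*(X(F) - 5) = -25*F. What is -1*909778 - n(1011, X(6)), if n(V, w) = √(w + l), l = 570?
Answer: -909778 - 5*√201/3 ≈ -9.0980e+5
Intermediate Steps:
X(F) = 5 - 25*F/9 (X(F) = 5 + (-25*F)/9 = 5 - 25*F/9)
n(V, w) = √(570 + w) (n(V, w) = √(w + 570) = √(570 + w))
-1*909778 - n(1011, X(6)) = -1*909778 - √(570 + (5 - 25/9*6)) = -909778 - √(570 + (5 - 50/3)) = -909778 - √(570 - 35/3) = -909778 - √(1675/3) = -909778 - 5*√201/3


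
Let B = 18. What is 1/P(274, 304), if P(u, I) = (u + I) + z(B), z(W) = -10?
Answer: 1/568 ≈ 0.0017606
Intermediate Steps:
P(u, I) = -10 + I + u (P(u, I) = (u + I) - 10 = (I + u) - 10 = -10 + I + u)
1/P(274, 304) = 1/(-10 + 304 + 274) = 1/568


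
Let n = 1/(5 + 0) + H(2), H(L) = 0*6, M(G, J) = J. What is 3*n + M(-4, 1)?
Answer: 8/5 ≈ 1.6000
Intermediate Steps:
H(L) = 0
n = 1/5 (n = 1/(5 + 0) + 0 = 1/5 + 0 = 1/5 ≈ 0.20000)
3*n + M(-4, 1) = 3*(1/5) + 1 = 3/5 + 1 = 8/5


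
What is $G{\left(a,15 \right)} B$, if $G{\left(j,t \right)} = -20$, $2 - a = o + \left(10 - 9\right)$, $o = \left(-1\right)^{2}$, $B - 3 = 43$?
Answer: $-920$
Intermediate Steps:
$B = 46$ ($B = 3 + 43 = 46$)
$o = 1$
$a = 0$ ($a = 2 - \left(1 + \left(10 - 9\right)\right) = 2 - \left(1 + 1\right) = 2 - 2 = 0$)
$G{\left(a,15 \right)} B = \left(-20\right) 46 = -920$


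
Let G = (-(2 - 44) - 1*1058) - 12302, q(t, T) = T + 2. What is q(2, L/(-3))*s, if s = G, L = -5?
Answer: -146498/3 ≈ -48833.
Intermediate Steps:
q(t, T) = 2 + T
G = -13318 (G = (-1*(-42) - 1058) - 12302 = (42 - 1058) - 12302 = -1016 - 12302 = -13318)
s = -13318
q(2, L/(-3))*s = (2 - 5/(-3))*(-13318) = (2 - 5*(-⅓))*(-13318) = (2 + 5/3)*(-13318) = (11/3)*(-13318) = -146498/3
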